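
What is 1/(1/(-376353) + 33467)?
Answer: 376353/12595405850 ≈ 2.9880e-5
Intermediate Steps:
1/(1/(-376353) + 33467) = 1/(-1/376353 + 33467) = 1/(12595405850/376353) = 376353/12595405850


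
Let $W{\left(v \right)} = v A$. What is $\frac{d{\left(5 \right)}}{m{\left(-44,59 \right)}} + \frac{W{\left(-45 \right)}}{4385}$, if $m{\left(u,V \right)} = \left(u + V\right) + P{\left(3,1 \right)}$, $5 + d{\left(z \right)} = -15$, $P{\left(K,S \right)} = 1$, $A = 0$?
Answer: $- \frac{5}{4} \approx -1.25$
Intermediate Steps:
$d{\left(z \right)} = -20$ ($d{\left(z \right)} = -5 - 15 = -20$)
$W{\left(v \right)} = 0$ ($W{\left(v \right)} = v 0 = 0$)
$m{\left(u,V \right)} = 1 + V + u$ ($m{\left(u,V \right)} = \left(u + V\right) + 1 = \left(V + u\right) + 1 = 1 + V + u$)
$\frac{d{\left(5 \right)}}{m{\left(-44,59 \right)}} + \frac{W{\left(-45 \right)}}{4385} = - \frac{20}{1 + 59 - 44} + \frac{0}{4385} = - \frac{20}{16} + 0 \cdot \frac{1}{4385} = \left(-20\right) \frac{1}{16} + 0 = - \frac{5}{4} + 0 = - \frac{5}{4}$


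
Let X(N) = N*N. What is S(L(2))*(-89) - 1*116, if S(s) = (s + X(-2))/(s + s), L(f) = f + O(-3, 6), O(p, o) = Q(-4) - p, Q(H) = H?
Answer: -677/2 ≈ -338.50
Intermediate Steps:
X(N) = N²
O(p, o) = -4 - p
L(f) = -1 + f (L(f) = f + (-4 - 1*(-3)) = f + (-4 + 3) = f - 1 = -1 + f)
S(s) = (4 + s)/(2*s) (S(s) = (s + (-2)²)/(s + s) = (s + 4)/((2*s)) = (4 + s)*(1/(2*s)) = (4 + s)/(2*s))
S(L(2))*(-89) - 1*116 = ((4 + (-1 + 2))/(2*(-1 + 2)))*(-89) - 1*116 = ((½)*(4 + 1)/1)*(-89) - 116 = ((½)*1*5)*(-89) - 116 = (5/2)*(-89) - 116 = -445/2 - 116 = -677/2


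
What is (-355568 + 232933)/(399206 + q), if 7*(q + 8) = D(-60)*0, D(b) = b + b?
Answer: -122635/399198 ≈ -0.30720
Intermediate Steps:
D(b) = 2*b
q = -8 (q = -8 + ((2*(-60))*0)/7 = -8 + (-120*0)/7 = -8 + (1/7)*0 = -8 + 0 = -8)
(-355568 + 232933)/(399206 + q) = (-355568 + 232933)/(399206 - 8) = -122635/399198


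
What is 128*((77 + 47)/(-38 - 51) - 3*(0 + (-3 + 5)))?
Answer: -84224/89 ≈ -946.34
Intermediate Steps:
128*((77 + 47)/(-38 - 51) - 3*(0 + (-3 + 5))) = 128*(124/(-89) - 3*(0 + 2)) = 128*(124*(-1/89) - 3*2) = 128*(-124/89 - 6) = 128*(-658/89) = -84224/89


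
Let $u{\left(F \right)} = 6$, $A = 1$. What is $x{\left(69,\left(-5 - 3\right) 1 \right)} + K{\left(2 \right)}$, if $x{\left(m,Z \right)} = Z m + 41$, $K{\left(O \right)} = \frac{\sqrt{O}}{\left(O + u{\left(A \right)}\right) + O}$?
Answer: $-511 + \frac{\sqrt{2}}{10} \approx -510.86$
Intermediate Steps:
$K{\left(O \right)} = \frac{\sqrt{O}}{6 + 2 O}$ ($K{\left(O \right)} = \frac{\sqrt{O}}{\left(O + 6\right) + O} = \frac{\sqrt{O}}{\left(6 + O\right) + O} = \frac{\sqrt{O}}{6 + 2 O}$)
$x{\left(m,Z \right)} = 41 + Z m$
$x{\left(69,\left(-5 - 3\right) 1 \right)} + K{\left(2 \right)} = \left(41 + \left(-5 - 3\right) 1 \cdot 69\right) + \frac{\sqrt{2}}{2 \left(3 + 2\right)} = \left(41 + \left(-8\right) 1 \cdot 69\right) + \frac{\sqrt{2}}{2 \cdot 5} = \left(41 - 552\right) + \frac{1}{2} \sqrt{2} \cdot \frac{1}{5} = \left(41 - 552\right) + \frac{\sqrt{2}}{10} = -511 + \frac{\sqrt{2}}{10}$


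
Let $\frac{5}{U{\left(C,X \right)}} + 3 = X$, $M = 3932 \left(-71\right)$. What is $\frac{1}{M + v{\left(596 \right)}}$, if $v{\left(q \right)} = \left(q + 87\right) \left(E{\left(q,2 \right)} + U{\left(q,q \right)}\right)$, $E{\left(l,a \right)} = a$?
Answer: $- \frac{593}{164735543} \approx -3.5997 \cdot 10^{-6}$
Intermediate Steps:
$M = -279172$
$U{\left(C,X \right)} = \frac{5}{-3 + X}$
$v{\left(q \right)} = \left(2 + \frac{5}{-3 + q}\right) \left(87 + q\right)$ ($v{\left(q \right)} = \left(q + 87\right) \left(2 + \frac{5}{-3 + q}\right) = \left(87 + q\right) \left(2 + \frac{5}{-3 + q}\right) = \left(2 + \frac{5}{-3 + q}\right) \left(87 + q\right)$)
$\frac{1}{M + v{\left(596 \right)}} = \frac{1}{-279172 + \frac{-87 + 2 \cdot 596^{2} + 173 \cdot 596}{-3 + 596}} = \frac{1}{-279172 + \frac{-87 + 2 \cdot 355216 + 103108}{593}} = \frac{1}{-279172 + \frac{-87 + 710432 + 103108}{593}} = \frac{1}{-279172 + \frac{1}{593} \cdot 813453} = \frac{1}{-279172 + \frac{813453}{593}} = \frac{1}{- \frac{164735543}{593}} = - \frac{593}{164735543}$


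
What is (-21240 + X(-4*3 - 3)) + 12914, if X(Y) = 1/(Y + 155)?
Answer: -1165639/140 ≈ -8326.0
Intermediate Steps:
X(Y) = 1/(155 + Y)
(-21240 + X(-4*3 - 3)) + 12914 = (-21240 + 1/(155 + (-4*3 - 3))) + 12914 = (-21240 + 1/(155 + (-12 - 3))) + 12914 = (-21240 + 1/(155 - 15)) + 12914 = (-21240 + 1/140) + 12914 = -2973599/140 + 12914 = -1165639/140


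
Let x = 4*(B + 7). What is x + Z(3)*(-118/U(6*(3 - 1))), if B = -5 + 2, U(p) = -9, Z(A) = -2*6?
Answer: -424/3 ≈ -141.33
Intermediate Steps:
Z(A) = -12
B = -3
x = 16 (x = 4*(-3 + 7) = 4*4 = 16)
x + Z(3)*(-118/U(6*(3 - 1))) = 16 - (-1416)/(-9) = 16 - (-1416)*(-1)/9 = 16 - 12*118/9 = 16 - 472/3 = -424/3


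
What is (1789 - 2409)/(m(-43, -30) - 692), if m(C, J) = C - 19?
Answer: 310/377 ≈ 0.82228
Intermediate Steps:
m(C, J) = -19 + C
(1789 - 2409)/(m(-43, -30) - 692) = (1789 - 2409)/((-19 - 43) - 692) = -620/(-62 - 692) = -620/(-754) = -620*(-1/754) = 310/377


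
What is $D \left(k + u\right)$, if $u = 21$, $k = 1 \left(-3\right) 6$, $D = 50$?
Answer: $150$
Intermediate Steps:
$k = -18$ ($k = \left(-3\right) 6 = -18$)
$D \left(k + u\right) = 50 \left(-18 + 21\right) = 50 \cdot 3 = 150$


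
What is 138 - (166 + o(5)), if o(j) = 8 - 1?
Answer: -35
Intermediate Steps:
o(j) = 7
138 - (166 + o(5)) = 138 - (166 + 7) = 138 - 1*173 = 138 - 173 = -35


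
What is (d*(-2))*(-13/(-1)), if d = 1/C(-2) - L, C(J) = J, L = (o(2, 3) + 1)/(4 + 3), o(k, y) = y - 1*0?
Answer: 195/7 ≈ 27.857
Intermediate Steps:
o(k, y) = y (o(k, y) = y + 0 = y)
L = 4/7 (L = (3 + 1)/(4 + 3) = 4/7 ≈ 0.57143)
d = -15/14 (d = 1/(-2) - 1*4/7 = -½ - 4/7 = -15/14 ≈ -1.0714)
(d*(-2))*(-13/(-1)) = (-15/14*(-2))*(-13/(-1)) = 15*(-13*(-1))/7 = (15/7)*13 = 195/7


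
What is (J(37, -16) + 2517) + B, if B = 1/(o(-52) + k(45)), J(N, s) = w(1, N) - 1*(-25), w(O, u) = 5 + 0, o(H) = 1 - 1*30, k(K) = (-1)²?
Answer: 71315/28 ≈ 2547.0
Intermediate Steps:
k(K) = 1
o(H) = -29 (o(H) = 1 - 30 = -29)
w(O, u) = 5
J(N, s) = 30 (J(N, s) = 5 - 1*(-25) = 5 + 25 = 30)
B = -1/28 (B = 1/(-29 + 1) = 1/(-28) = -1/28 ≈ -0.035714)
(J(37, -16) + 2517) + B = (30 + 2517) - 1/28 = 2547 - 1/28 = 71315/28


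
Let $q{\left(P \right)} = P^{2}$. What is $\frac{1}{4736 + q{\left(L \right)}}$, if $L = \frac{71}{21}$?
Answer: $\frac{441}{2093617} \approx 0.00021064$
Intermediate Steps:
$L = \frac{71}{21}$ ($L = 71 \cdot \frac{1}{21} = \frac{71}{21} \approx 3.381$)
$\frac{1}{4736 + q{\left(L \right)}} = \frac{1}{4736 + \left(\frac{71}{21}\right)^{2}} = \frac{1}{4736 + \frac{5041}{441}} = \frac{1}{\frac{2093617}{441}} = \frac{441}{2093617}$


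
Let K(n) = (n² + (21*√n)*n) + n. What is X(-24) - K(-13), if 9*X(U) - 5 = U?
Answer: -1423/9 + 273*I*√13 ≈ -158.11 + 984.32*I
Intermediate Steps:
X(U) = 5/9 + U/9
K(n) = n + n² + 21*n^(3/2) (K(n) = (n² + 21*n^(3/2)) + n = n + n² + 21*n^(3/2))
X(-24) - K(-13) = (5/9 + (⅑)*(-24)) - (-13 + (-13)² + 21*(-13)^(3/2)) = (5/9 - 8/3) - (-13 + 169 + 21*(-13*I*√13)) = -19/9 - (-13 + 169 - 273*I*√13) = -19/9 - (156 - 273*I*√13) = -19/9 + (-156 + 273*I*√13) = -1423/9 + 273*I*√13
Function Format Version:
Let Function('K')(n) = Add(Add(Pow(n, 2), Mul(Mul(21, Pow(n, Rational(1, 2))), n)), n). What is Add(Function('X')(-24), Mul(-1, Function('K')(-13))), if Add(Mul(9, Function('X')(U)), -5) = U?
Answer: Add(Rational(-1423, 9), Mul(273, I, Pow(13, Rational(1, 2)))) ≈ Add(-158.11, Mul(984.32, I))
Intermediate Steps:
Function('X')(U) = Add(Rational(5, 9), Mul(Rational(1, 9), U))
Function('K')(n) = Add(n, Pow(n, 2), Mul(21, Pow(n, Rational(3, 2)))) (Function('K')(n) = Add(Add(Pow(n, 2), Mul(21, Pow(n, Rational(3, 2)))), n) = Add(n, Pow(n, 2), Mul(21, Pow(n, Rational(3, 2)))))
Add(Function('X')(-24), Mul(-1, Function('K')(-13))) = Add(Add(Rational(5, 9), Mul(Rational(1, 9), -24)), Mul(-1, Add(-13, Pow(-13, 2), Mul(21, Pow(-13, Rational(3, 2)))))) = Add(Add(Rational(5, 9), Rational(-8, 3)), Mul(-1, Add(-13, 169, Mul(21, Mul(-13, I, Pow(13, Rational(1, 2))))))) = Add(Rational(-19, 9), Mul(-1, Add(-13, 169, Mul(-273, I, Pow(13, Rational(1, 2)))))) = Add(Rational(-19, 9), Mul(-1, Add(156, Mul(-273, I, Pow(13, Rational(1, 2)))))) = Add(Rational(-19, 9), Add(-156, Mul(273, I, Pow(13, Rational(1, 2))))) = Add(Rational(-1423, 9), Mul(273, I, Pow(13, Rational(1, 2))))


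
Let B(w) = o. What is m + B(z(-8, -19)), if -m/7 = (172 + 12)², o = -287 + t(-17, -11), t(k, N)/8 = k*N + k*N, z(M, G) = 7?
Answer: -234287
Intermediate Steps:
t(k, N) = 16*N*k (t(k, N) = 8*(k*N + k*N) = 8*(N*k + N*k) = 8*(2*N*k) = 16*N*k)
o = 2705 (o = -287 + 16*(-11)*(-17) = -287 + 2992 = 2705)
B(w) = 2705
m = -236992 (m = -7*(172 + 12)² = -7*184² = -7*33856 = -236992)
m + B(z(-8, -19)) = -236992 + 2705 = -234287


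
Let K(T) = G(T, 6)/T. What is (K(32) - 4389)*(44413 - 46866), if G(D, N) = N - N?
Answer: 10766217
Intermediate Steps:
G(D, N) = 0
K(T) = 0 (K(T) = 0/T = 0)
(K(32) - 4389)*(44413 - 46866) = (0 - 4389)*(44413 - 46866) = -4389*(-2453) = 10766217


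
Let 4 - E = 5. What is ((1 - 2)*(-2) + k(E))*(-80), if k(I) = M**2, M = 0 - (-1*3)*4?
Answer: -11680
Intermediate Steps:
E = -1 (E = 4 - 1*5 = 4 - 5 = -1)
M = 12 (M = 0 - (-3)*4 = 0 - 1*(-12) = 0 + 12 = 12)
k(I) = 144 (k(I) = 12**2 = 144)
((1 - 2)*(-2) + k(E))*(-80) = ((1 - 2)*(-2) + 144)*(-80) = (-1*(-2) + 144)*(-80) = (2 + 144)*(-80) = 146*(-80) = -11680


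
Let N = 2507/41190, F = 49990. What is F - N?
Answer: 2059085593/41190 ≈ 49990.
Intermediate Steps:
N = 2507/41190 (N = 2507*(1/41190) = 2507/41190 ≈ 0.060864)
F - N = 49990 - 1*2507/41190 = 49990 - 2507/41190 = 2059085593/41190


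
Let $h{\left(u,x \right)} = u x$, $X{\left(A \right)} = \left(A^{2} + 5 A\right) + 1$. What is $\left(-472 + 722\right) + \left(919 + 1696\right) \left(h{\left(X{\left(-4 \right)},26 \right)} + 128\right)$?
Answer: $131000$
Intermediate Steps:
$X{\left(A \right)} = 1 + A^{2} + 5 A$
$\left(-472 + 722\right) + \left(919 + 1696\right) \left(h{\left(X{\left(-4 \right)},26 \right)} + 128\right) = \left(-472 + 722\right) + \left(919 + 1696\right) \left(\left(1 + \left(-4\right)^{2} + 5 \left(-4\right)\right) 26 + 128\right) = 250 + 2615 \left(\left(1 + 16 - 20\right) 26 + 128\right) = 250 + 2615 \left(\left(-3\right) 26 + 128\right) = 250 + 2615 \left(-78 + 128\right) = 250 + 2615 \cdot 50 = 250 + 130750 = 131000$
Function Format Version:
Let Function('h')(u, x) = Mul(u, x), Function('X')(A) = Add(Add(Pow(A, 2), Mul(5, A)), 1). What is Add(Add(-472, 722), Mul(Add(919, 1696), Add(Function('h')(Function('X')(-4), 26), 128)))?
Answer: 131000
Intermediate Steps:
Function('X')(A) = Add(1, Pow(A, 2), Mul(5, A))
Add(Add(-472, 722), Mul(Add(919, 1696), Add(Function('h')(Function('X')(-4), 26), 128))) = Add(Add(-472, 722), Mul(Add(919, 1696), Add(Mul(Add(1, Pow(-4, 2), Mul(5, -4)), 26), 128))) = Add(250, Mul(2615, Add(Mul(Add(1, 16, -20), 26), 128))) = Add(250, Mul(2615, Add(Mul(-3, 26), 128))) = Add(250, Mul(2615, Add(-78, 128))) = Add(250, Mul(2615, 50)) = Add(250, 130750) = 131000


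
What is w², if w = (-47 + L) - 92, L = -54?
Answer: 37249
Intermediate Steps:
w = -193 (w = (-47 - 54) - 92 = -101 - 92 = -193)
w² = (-193)² = 37249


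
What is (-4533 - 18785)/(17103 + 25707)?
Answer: -11659/21405 ≈ -0.54469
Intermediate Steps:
(-4533 - 18785)/(17103 + 25707) = -23318/42810 = -23318*1/42810 = -11659/21405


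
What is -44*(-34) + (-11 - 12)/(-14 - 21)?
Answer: 52383/35 ≈ 1496.7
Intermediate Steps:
-44*(-34) + (-11 - 12)/(-14 - 21) = 1496 - 23/(-35) = 1496 - 23*(-1/35) = 1496 + 23/35 = 52383/35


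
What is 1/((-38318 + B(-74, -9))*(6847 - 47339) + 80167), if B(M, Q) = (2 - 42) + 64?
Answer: 1/1550680815 ≈ 6.4488e-10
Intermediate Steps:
B(M, Q) = 24 (B(M, Q) = -40 + 64 = 24)
1/((-38318 + B(-74, -9))*(6847 - 47339) + 80167) = 1/((-38318 + 24)*(6847 - 47339) + 80167) = 1/(-38294*(-40492) + 80167) = 1/(1550600648 + 80167) = 1/1550680815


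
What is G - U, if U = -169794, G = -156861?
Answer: 12933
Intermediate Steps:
G - U = -156861 - 1*(-169794) = -156861 + 169794 = 12933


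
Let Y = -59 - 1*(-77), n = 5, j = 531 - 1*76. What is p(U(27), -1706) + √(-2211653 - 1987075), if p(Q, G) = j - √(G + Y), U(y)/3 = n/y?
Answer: 455 - 2*I*√422 + 2*I*√1049682 ≈ 455.0 + 2008.0*I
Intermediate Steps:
j = 455 (j = 531 - 76 = 455)
Y = 18 (Y = -59 + 77 = 18)
U(y) = 15/y (U(y) = 3*(5/y) = 15/y)
p(Q, G) = 455 - √(18 + G) (p(Q, G) = 455 - √(G + 18) = 455 - √(18 + G))
p(U(27), -1706) + √(-2211653 - 1987075) = (455 - √(18 - 1706)) + √(-2211653 - 1987075) = (455 - √(-1688)) + √(-4198728) = (455 - 2*I*√422) + 2*I*√1049682 = 455 - 2*I*√422 + 2*I*√1049682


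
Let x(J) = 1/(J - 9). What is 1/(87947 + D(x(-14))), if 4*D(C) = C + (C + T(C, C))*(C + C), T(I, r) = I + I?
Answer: 2116/186095835 ≈ 1.1370e-5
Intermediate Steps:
T(I, r) = 2*I
x(J) = 1/(-9 + J)
D(C) = C/4 + 3*C²/2 (D(C) = (C + (C + 2*C)*(C + C))/4 = (C + (3*C)*(2*C))/4 = (C + 6*C²)/4 = C/4 + 3*C²/2)
1/(87947 + D(x(-14))) = 1/(87947 + (1 + 6/(-9 - 14))/(4*(-9 - 14))) = 1/(87947 + (¼)*(1 + 6/(-23))/(-23)) = 1/(87947 + (¼)*(-1/23)*(1 + 6*(-1/23))) = 1/(87947 + (¼)*(-1/23)*(1 - 6/23)) = 1/(87947 + (¼)*(-1/23)*(17/23)) = 1/(87947 - 17/2116) = 1/(186095835/2116) = 2116/186095835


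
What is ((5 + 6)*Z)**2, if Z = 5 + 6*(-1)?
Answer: 121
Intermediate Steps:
Z = -1 (Z = 5 - 6 = -1)
((5 + 6)*Z)**2 = ((5 + 6)*(-1))**2 = (11*(-1))**2 = (-11)**2 = 121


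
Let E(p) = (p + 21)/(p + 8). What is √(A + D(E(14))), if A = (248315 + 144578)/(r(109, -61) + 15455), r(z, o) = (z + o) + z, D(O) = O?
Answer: √197278551789/85866 ≈ 5.1727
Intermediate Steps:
E(p) = (21 + p)/(8 + p)
r(z, o) = o + 2*z (r(z, o) = (o + z) + z = o + 2*z)
A = 392893/15612 (A = (248315 + 144578)/((-61 + 2*109) + 15455) = 392893/((-61 + 218) + 15455) = 392893/(157 + 15455) = 392893/15612 ≈ 25.166)
√(A + D(E(14))) = √(392893/15612 + (21 + 14)/(8 + 14)) = √(392893/15612 + 35/22) = √(4595033/171732) = √197278551789/85866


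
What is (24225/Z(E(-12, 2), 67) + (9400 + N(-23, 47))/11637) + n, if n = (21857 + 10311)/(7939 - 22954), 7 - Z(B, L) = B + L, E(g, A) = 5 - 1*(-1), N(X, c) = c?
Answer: -14303595833/38828790 ≈ -368.38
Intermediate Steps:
E(g, A) = 6 (E(g, A) = 5 + 1 = 6)
Z(B, L) = 7 - B - L (Z(B, L) = 7 - (B + L) = 7 + (-B - L) = 7 - B - L)
n = -32168/15015 (n = 32168/(-15015) = 32168*(-1/15015) = -32168/15015 ≈ -2.1424)
(24225/Z(E(-12, 2), 67) + (9400 + N(-23, 47))/11637) + n = (24225/(7 - 1*6 - 1*67) + (9400 + 47)/11637) - 32168/15015 = (24225/(7 - 6 - 67) + 9447*(1/11637)) - 32168/15015 = (24225/(-66) + 3149/3879) - 32168/15015 = (24225*(-1/66) + 3149/3879) - 32168/15015 = (-8075/22 + 3149/3879) - 32168/15015 = -31253647/85338 - 32168/15015 = -14303595833/38828790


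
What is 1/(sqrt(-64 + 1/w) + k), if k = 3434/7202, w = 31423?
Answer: 194285800891/26170599682918 - 868802467*I*sqrt(14077497)/26170599682918 ≈ 0.0074238 - 0.12456*I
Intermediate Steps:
k = 1717/3601 (k = 3434*(1/7202) = 1717/3601 ≈ 0.47681)
1/(sqrt(-64 + 1/w) + k) = 1/(sqrt(-64 + 1/31423) + 1717/3601) = 1/(sqrt(-2011071/31423) + 1717/3601) = 1/(I*sqrt(14077497)/469 + 1717/3601) = 1/(1717/3601 + I*sqrt(14077497)/469)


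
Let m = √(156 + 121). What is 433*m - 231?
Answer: -231 + 433*√277 ≈ 6975.6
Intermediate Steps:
m = √277 ≈ 16.643
433*m - 231 = 433*√277 - 231 = -231 + 433*√277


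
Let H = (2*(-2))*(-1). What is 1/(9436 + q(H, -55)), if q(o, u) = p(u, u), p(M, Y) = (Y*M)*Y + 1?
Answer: -1/156938 ≈ -6.3719e-6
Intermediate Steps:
H = 4 (H = -4*(-1) = 4)
p(M, Y) = 1 + M*Y² (p(M, Y) = (M*Y)*Y + 1 = M*Y² + 1 = 1 + M*Y²)
q(o, u) = 1 + u³ (q(o, u) = 1 + u*u² = 1 + u³)
1/(9436 + q(H, -55)) = 1/(9436 + (1 + (-55)³)) = 1/(9436 + (1 - 166375)) = 1/(9436 - 166374) = 1/(-156938) = -1/156938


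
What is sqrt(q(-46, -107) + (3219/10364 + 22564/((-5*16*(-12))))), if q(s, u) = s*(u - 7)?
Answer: sqrt(127311554688315)/155460 ≈ 72.580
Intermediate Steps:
q(s, u) = s*(-7 + u)
sqrt(q(-46, -107) + (3219/10364 + 22564/((-5*16*(-12))))) = sqrt(-46*(-7 - 107) + (3219/10364 + 22564/((-5*16*(-12))))) = sqrt(-46*(-114) + (3219*(1/10364) + 22564/((-80*(-12))))) = sqrt(5244 + (3219/10364 + 22564/960)) = sqrt(5244 + (3219/10364 + 22564*(1/960))) = sqrt(5244 + (3219/10364 + 5641/240)) = sqrt(5244 + 14808971/621840) = sqrt(3275737931/621840) = sqrt(127311554688315)/155460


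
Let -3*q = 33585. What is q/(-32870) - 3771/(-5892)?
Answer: 6330457/6455668 ≈ 0.98060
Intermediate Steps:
q = -11195 (q = -⅓*33585 = -11195)
q/(-32870) - 3771/(-5892) = -11195/(-32870) - 3771/(-5892) = -11195*(-1/32870) - 3771*(-1/5892) = 2239/6574 + 1257/1964 = 6330457/6455668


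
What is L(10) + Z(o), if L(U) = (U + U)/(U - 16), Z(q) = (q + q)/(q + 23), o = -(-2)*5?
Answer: -30/11 ≈ -2.7273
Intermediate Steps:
o = 10 (o = -1*(-10) = 10)
Z(q) = 2*q/(23 + q) (Z(q) = (2*q)/(23 + q) = 2*q/(23 + q))
L(U) = 2*U/(-16 + U) (L(U) = (2*U)/(-16 + U) = 2*U/(-16 + U))
L(10) + Z(o) = 2*10/(-16 + 10) + 2*10/(23 + 10) = 2*10/(-6) + 2*10/33 = 2*10*(-⅙) + 2*10*(1/33) = -10/3 + 20/33 = -30/11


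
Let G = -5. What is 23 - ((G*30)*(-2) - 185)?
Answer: -92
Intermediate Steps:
23 - ((G*30)*(-2) - 185) = 23 - (-5*30*(-2) - 185) = 23 - (-150*(-2) - 185) = 23 - (300 - 185) = 23 - 1*115 = 23 - 115 = -92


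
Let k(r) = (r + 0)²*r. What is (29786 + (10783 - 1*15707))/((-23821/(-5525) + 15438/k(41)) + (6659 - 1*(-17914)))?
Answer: 4733582154275/4679421743458 ≈ 1.0116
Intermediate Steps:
k(r) = r³ (k(r) = r²*r = r³)
(29786 + (10783 - 1*15707))/((-23821/(-5525) + 15438/k(41)) + (6659 - 1*(-17914))) = (29786 + (10783 - 1*15707))/((-23821/(-5525) + 15438/(41³)) + (6659 - 1*(-17914))) = (29786 + (10783 - 15707))/((-23821*(-1/5525) + 15438/68921) + (6659 + 17914)) = (29786 - 4924)/((23821/5525 + 15438*(1/68921)) + 24573) = 24862/((23821/5525 + 15438/68921) + 24573) = 24862/(1727062091/380788525 + 24573) = 24862/(9358843486916/380788525) = 24862*(380788525/9358843486916) = 4733582154275/4679421743458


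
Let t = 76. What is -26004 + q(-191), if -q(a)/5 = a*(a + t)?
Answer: -135829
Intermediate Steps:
q(a) = -5*a*(76 + a) (q(a) = -5*a*(a + 76) = -5*a*(76 + a))
-26004 + q(-191) = -26004 - 5*(-191)*(76 - 191) = -26004 - 5*(-191)*(-115) = -26004 - 109825 = -135829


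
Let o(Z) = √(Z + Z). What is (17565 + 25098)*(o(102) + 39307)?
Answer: 1676954541 + 85326*√51 ≈ 1.6776e+9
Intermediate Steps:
o(Z) = √2*√Z (o(Z) = √(2*Z) = √2*√Z)
(17565 + 25098)*(o(102) + 39307) = (17565 + 25098)*(√2*√102 + 39307) = 42663*(2*√51 + 39307) = 42663*(39307 + 2*√51) = 1676954541 + 85326*√51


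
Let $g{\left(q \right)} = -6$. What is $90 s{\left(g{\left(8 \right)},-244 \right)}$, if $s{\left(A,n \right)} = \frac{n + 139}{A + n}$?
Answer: $\frac{189}{5} \approx 37.8$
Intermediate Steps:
$s{\left(A,n \right)} = \frac{139 + n}{A + n}$
$90 s{\left(g{\left(8 \right)},-244 \right)} = 90 \frac{139 - 244}{-6 - 244} = 90 \frac{1}{-250} \left(-105\right) = 90 \left(\left(- \frac{1}{250}\right) \left(-105\right)\right) = 90 \cdot \frac{21}{50} = \frac{189}{5}$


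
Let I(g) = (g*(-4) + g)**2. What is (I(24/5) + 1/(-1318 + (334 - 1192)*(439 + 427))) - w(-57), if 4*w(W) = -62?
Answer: 2073561857/9304325 ≈ 222.86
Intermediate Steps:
w(W) = -31/2 (w(W) = (1/4)*(-62) = -31/2)
I(g) = 9*g**2 (I(g) = (-4*g + g)**2 = (-3*g)**2 = 9*g**2)
(I(24/5) + 1/(-1318 + (334 - 1192)*(439 + 427))) - w(-57) = (9*(24/5)**2 + 1/(-1318 + (334 - 1192)*(439 + 427))) - 1*(-31/2) = (9*(24*(1/5))**2 + 1/(-1318 - 858*866)) + 31/2 = (9*(24/5)**2 + 1/(-1318 - 743028)) + 31/2 = (9*(576/25) + 1/(-744346)) + 31/2 = (5184/25 - 1/744346) + 31/2 = 3858689639/18608650 + 31/2 = 2073561857/9304325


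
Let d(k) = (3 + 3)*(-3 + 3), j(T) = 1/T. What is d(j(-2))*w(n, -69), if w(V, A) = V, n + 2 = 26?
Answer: 0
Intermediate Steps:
j(T) = 1/T
n = 24 (n = -2 + 26 = 24)
d(k) = 0 (d(k) = 6*0 = 0)
d(j(-2))*w(n, -69) = 0*24 = 0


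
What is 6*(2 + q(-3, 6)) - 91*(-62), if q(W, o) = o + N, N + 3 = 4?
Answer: 5696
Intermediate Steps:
N = 1 (N = -3 + 4 = 1)
q(W, o) = 1 + o (q(W, o) = o + 1 = 1 + o)
6*(2 + q(-3, 6)) - 91*(-62) = 6*(2 + (1 + 6)) - 91*(-62) = 6*(2 + 7) + 5642 = 6*9 + 5642 = 54 + 5642 = 5696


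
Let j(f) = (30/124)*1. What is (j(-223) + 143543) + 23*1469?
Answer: 10994475/62 ≈ 1.7733e+5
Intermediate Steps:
j(f) = 15/62 (j(f) = (30*(1/124))*1 = (15/62)*1 = 15/62)
(j(-223) + 143543) + 23*1469 = (15/62 + 143543) + 23*1469 = 8899681/62 + 33787 = 10994475/62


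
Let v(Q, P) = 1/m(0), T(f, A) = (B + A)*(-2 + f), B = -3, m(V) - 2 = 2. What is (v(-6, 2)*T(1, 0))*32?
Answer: 24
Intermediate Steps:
m(V) = 4 (m(V) = 2 + 2 = 4)
T(f, A) = (-3 + A)*(-2 + f)
v(Q, P) = ¼ (v(Q, P) = 1/4 = ¼)
(v(-6, 2)*T(1, 0))*32 = ((6 - 3*1 - 2*0 + 0*1)/4)*32 = ((6 - 3 + 0 + 0)/4)*32 = ((¼)*3)*32 = (¾)*32 = 24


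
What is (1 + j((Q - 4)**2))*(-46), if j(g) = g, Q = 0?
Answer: -782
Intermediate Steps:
(1 + j((Q - 4)**2))*(-46) = (1 + (0 - 4)**2)*(-46) = (1 + (-4)**2)*(-46) = (1 + 16)*(-46) = 17*(-46) = -782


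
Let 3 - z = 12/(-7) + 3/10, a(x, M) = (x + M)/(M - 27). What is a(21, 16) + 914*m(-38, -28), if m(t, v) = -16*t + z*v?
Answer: 24350603/55 ≈ 4.4274e+5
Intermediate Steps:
a(x, M) = (M + x)/(-27 + M)
z = 309/70 (z = 3 - (12/(-7) + 3/10) = 3 - (12*(-⅐) + 3*(⅒)) = 3 - (-12/7 + 3/10) = 3 - 1*(-99/70) = 3 + 99/70 = 309/70 ≈ 4.4143)
m(t, v) = -16*t + 309*v/70
a(21, 16) + 914*m(-38, -28) = (16 + 21)/(-27 + 16) + 914*(-16*(-38) + (309/70)*(-28)) = 37/(-11) + 914*(608 - 618/5) = -1/11*37 + 914*(2422/5) = -37/11 + 2213708/5 = 24350603/55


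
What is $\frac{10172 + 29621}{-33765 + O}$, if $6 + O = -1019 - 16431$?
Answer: $- \frac{39793}{51221} \approx -0.77689$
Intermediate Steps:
$O = -17456$ ($O = -6 - 17450 = -17456$)
$\frac{10172 + 29621}{-33765 + O} = \frac{10172 + 29621}{-33765 - 17456} = \frac{39793}{-51221} = 39793 \left(- \frac{1}{51221}\right) = - \frac{39793}{51221}$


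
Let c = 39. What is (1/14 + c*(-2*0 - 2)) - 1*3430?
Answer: -49111/14 ≈ -3507.9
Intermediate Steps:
(1/14 + c*(-2*0 - 2)) - 1*3430 = (1/14 + 39*(-2*0 - 2)) - 1*3430 = (1*(1/14) + 39*(0 - 2)) - 3430 = (1/14 + 39*(-2)) - 3430 = (1/14 - 78) - 3430 = -1091/14 - 3430 = -49111/14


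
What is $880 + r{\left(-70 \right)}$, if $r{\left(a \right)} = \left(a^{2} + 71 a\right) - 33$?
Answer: $777$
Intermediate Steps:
$r{\left(a \right)} = -33 + a^{2} + 71 a$
$880 + r{\left(-70 \right)} = 880 + \left(-33 + \left(-70\right)^{2} + 71 \left(-70\right)\right) = 880 - 103 = 777$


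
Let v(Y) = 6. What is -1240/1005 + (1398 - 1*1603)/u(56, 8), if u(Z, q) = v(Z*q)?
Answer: -14231/402 ≈ -35.401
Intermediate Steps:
u(Z, q) = 6
-1240/1005 + (1398 - 1*1603)/u(56, 8) = -1240/1005 + (1398 - 1*1603)/6 = -1240*1/1005 + (1398 - 1603)*(⅙) = -248/201 - 205*⅙ = -248/201 - 205/6 = -14231/402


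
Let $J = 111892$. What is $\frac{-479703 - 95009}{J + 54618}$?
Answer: $- \frac{287356}{83255} \approx -3.4515$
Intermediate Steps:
$\frac{-479703 - 95009}{J + 54618} = \frac{-479703 - 95009}{111892 + 54618} = - \frac{574712}{166510} = \left(-574712\right) \frac{1}{166510} = - \frac{287356}{83255}$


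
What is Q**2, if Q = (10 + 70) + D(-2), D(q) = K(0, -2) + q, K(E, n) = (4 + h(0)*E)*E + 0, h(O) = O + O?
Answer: 6084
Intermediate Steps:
h(O) = 2*O
K(E, n) = 4*E (K(E, n) = (4 + (2*0)*E)*E + 0 = (4 + 0*E)*E + 0 = (4 + 0)*E + 0 = 4*E + 0 = 4*E)
D(q) = q (D(q) = 4*0 + q = 0 + q = q)
Q = 78 (Q = (10 + 70) - 2 = 80 - 2 = 78)
Q**2 = 78**2 = 6084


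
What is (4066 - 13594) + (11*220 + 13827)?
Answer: 6719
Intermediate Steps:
(4066 - 13594) + (11*220 + 13827) = -9528 + (2420 + 13827) = -9528 + 16247 = 6719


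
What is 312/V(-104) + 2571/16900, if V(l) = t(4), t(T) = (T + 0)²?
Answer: 332121/16900 ≈ 19.652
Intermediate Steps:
t(T) = T²
V(l) = 16 (V(l) = 4² = 16)
312/V(-104) + 2571/16900 = 312/16 + 2571/16900 = 312*(1/16) + 2571*(1/16900) = 39/2 + 2571/16900 = 332121/16900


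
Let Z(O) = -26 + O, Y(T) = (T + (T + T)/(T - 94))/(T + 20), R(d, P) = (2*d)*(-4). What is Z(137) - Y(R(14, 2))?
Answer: 260103/2369 ≈ 109.79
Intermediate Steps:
R(d, P) = -8*d
Y(T) = (T + 2*T/(-94 + T))/(20 + T) (Y(T) = (T + (2*T)/(-94 + T))/(20 + T) = (T + 2*T/(-94 + T))/(20 + T))
Z(137) - Y(R(14, 2)) = (-26 + 137) - (-8*14)*(-92 - 8*14)/(-1880 + (-8*14)² - (-592)*14) = 111 - (-112)*(-92 - 112)/(-1880 + (-112)² - 74*(-112)) = 111 - (-112)*(-204)/(-1880 + 12544 + 8288) = 111 - (-112)*(-204)/18952 = 111 - 1*2856/2369 = 111 - 2856/2369 = 260103/2369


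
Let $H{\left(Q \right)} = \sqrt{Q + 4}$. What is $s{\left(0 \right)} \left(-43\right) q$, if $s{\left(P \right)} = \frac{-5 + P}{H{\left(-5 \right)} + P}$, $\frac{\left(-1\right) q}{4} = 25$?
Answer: $21500 i \approx 21500.0 i$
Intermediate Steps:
$q = -100$ ($q = \left(-4\right) 25 = -100$)
$H{\left(Q \right)} = \sqrt{4 + Q}$
$s{\left(P \right)} = \frac{-5 + P}{i + P}$ ($s{\left(P \right)} = \frac{-5 + P}{\sqrt{4 - 5} + P} = \frac{-5 + P}{\sqrt{-1} + P} = \frac{-5 + P}{i + P}$)
$s{\left(0 \right)} \left(-43\right) q = \frac{-5 + 0}{i + 0} \left(-43\right) \left(-100\right) = \frac{1}{i} \left(-5\right) \left(-43\right) \left(-100\right) = - i \left(-5\right) \left(-43\right) \left(-100\right) = 5 i \left(-43\right) \left(-100\right) = - 215 i \left(-100\right) = 21500 i$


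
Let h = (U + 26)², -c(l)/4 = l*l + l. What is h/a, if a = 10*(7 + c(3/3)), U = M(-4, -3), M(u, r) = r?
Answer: -529/10 ≈ -52.900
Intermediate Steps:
U = -3
c(l) = -4*l - 4*l² (c(l) = -4*(l*l + l) = -4*(l² + l) = -4*(l + l²) = -4*l - 4*l²)
h = 529 (h = (-3 + 26)² = 23² = 529)
a = -10 (a = 10*(7 - 4*3/3*(1 + 3/3)) = 10*(7 - 4*3*(⅓)*(1 + 3*(⅓))) = 10*(7 - 4*1*(1 + 1)) = 10*(7 - 4*1*2) = 10*(7 - 8) = 10*(-1) = -10)
h/a = 529/(-10) = -⅒*529 = -529/10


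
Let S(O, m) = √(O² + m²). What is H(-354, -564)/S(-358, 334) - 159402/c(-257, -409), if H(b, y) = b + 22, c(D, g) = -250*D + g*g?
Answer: -53134/77177 - 83*√59930/29965 ≈ -1.3666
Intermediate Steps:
c(D, g) = g² - 250*D (c(D, g) = -250*D + g² = g² - 250*D)
H(b, y) = 22 + b
H(-354, -564)/S(-358, 334) - 159402/c(-257, -409) = (22 - 354)/(√((-358)² + 334²)) - 159402/((-409)² - 250*(-257)) = -332/√(128164 + 111556) - 159402/(167281 + 64250) = -332*√59930/119860 - 159402/231531 = -332*√59930/119860 - 159402*1/231531 = -83*√59930/29965 - 53134/77177 = -53134/77177 - 83*√59930/29965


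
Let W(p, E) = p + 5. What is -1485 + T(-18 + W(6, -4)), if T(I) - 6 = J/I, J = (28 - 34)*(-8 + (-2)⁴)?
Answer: -10305/7 ≈ -1472.1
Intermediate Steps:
W(p, E) = 5 + p
J = -48 (J = -6*(-8 + 16) = -6*8 = -48)
T(I) = 6 - 48/I
-1485 + T(-18 + W(6, -4)) = -1485 + (6 - 48/(-18 + (5 + 6))) = -1485 + (6 - 48/(-18 + 11)) = -1485 + (6 - 48/(-7)) = -1485 + (6 - 48*(-⅐)) = -1485 + (6 + 48/7) = -1485 + 90/7 = -10305/7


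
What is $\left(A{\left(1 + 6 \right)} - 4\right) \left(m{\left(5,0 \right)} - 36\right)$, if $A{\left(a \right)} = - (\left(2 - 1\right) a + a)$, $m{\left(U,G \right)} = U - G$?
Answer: $558$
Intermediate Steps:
$A{\left(a \right)} = - 2 a$ ($A{\left(a \right)} = - (\left(2 - 1\right) a + a) = - (1 a + a) = - (a + a) = - 2 a$)
$\left(A{\left(1 + 6 \right)} - 4\right) \left(m{\left(5,0 \right)} - 36\right) = \left(- 2 \left(1 + 6\right) - 4\right) \left(\left(5 - 0\right) - 36\right) = \left(\left(-2\right) 7 - 4\right) \left(\left(5 + 0\right) - 36\right) = \left(-14 - 4\right) \left(5 - 36\right) = \left(-18\right) \left(-31\right) = 558$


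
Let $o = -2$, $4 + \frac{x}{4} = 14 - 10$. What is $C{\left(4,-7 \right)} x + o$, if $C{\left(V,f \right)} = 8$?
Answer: $-2$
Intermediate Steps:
$x = 0$ ($x = -16 + 4 \left(14 - 10\right) = -16 + 4 \cdot 4 = -16 + 16 = 0$)
$C{\left(4,-7 \right)} x + o = 8 \cdot 0 - 2 = 0 - 2 = -2$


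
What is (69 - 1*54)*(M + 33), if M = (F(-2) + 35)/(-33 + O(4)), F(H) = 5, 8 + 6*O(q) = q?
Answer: 48195/101 ≈ 477.18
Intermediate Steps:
O(q) = -4/3 + q/6
M = -120/101 (M = (5 + 35)/(-33 + (-4/3 + (⅙)*4)) = 40/(-33 + (-4/3 + ⅔)) = 40/(-33 - ⅔) = 40/(-101/3) = 40*(-3/101) = -120/101 ≈ -1.1881)
(69 - 1*54)*(M + 33) = (69 - 1*54)*(-120/101 + 33) = (69 - 54)*(3213/101) = 15*(3213/101) = 48195/101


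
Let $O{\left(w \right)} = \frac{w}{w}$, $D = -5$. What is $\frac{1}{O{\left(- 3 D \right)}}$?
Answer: $1$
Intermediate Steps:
$O{\left(w \right)} = 1$
$\frac{1}{O{\left(- 3 D \right)}} = 1^{-1} = 1$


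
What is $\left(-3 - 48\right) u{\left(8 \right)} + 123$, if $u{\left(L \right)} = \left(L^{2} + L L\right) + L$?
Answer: $-6813$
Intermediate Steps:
$u{\left(L \right)} = L + 2 L^{2}$ ($u{\left(L \right)} = \left(L^{2} + L^{2}\right) + L = 2 L^{2} + L = L + 2 L^{2}$)
$\left(-3 - 48\right) u{\left(8 \right)} + 123 = \left(-3 - 48\right) 8 \left(1 + 2 \cdot 8\right) + 123 = - 51 \cdot 8 \left(1 + 16\right) + 123 = - 51 \cdot 8 \cdot 17 + 123 = \left(-51\right) 136 + 123 = -6936 + 123 = -6813$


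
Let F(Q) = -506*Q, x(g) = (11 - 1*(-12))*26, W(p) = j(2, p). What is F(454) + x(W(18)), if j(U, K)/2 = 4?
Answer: -229126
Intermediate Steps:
j(U, K) = 8 (j(U, K) = 2*4 = 8)
W(p) = 8
x(g) = 598 (x(g) = (11 + 12)*26 = 23*26 = 598)
F(454) + x(W(18)) = -506*454 + 598 = -229724 + 598 = -229126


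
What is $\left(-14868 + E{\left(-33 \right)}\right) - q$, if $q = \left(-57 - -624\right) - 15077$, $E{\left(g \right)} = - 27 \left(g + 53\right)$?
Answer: $-898$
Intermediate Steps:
$E{\left(g \right)} = -1431 - 27 g$ ($E{\left(g \right)} = - 27 \left(53 + g\right) = -1431 - 27 g$)
$q = -14510$ ($q = \left(-57 + 624\right) - 15077 = 567 - 15077 = -14510$)
$\left(-14868 + E{\left(-33 \right)}\right) - q = \left(-14868 - 540\right) - -14510 = \left(-14868 + \left(-1431 + 891\right)\right) + 14510 = \left(-14868 - 540\right) + 14510 = -15408 + 14510 = -898$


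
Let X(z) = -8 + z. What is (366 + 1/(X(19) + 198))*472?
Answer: 36105640/209 ≈ 1.7275e+5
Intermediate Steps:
(366 + 1/(X(19) + 198))*472 = (366 + 1/((-8 + 19) + 198))*472 = (366 + 1/(11 + 198))*472 = (366 + 1/209)*472 = (76495/209)*472 = 36105640/209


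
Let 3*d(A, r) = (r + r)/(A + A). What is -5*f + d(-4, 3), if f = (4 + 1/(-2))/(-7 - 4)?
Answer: 59/44 ≈ 1.3409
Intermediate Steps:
d(A, r) = r/(3*A) (d(A, r) = ((r + r)/(A + A))/3 = ((2*r)/((2*A)))/3 = ((2*r)*(1/(2*A)))/3 = (r/A)/3 = r/(3*A))
f = -7/22 (f = (4 - ½)/(-11) = (7/2)*(-1/11) = -7/22 ≈ -0.31818)
-5*f + d(-4, 3) = -5*(-7/22) + (⅓)*3/(-4) = 35/22 + (⅓)*3*(-¼) = 35/22 - ¼ = 59/44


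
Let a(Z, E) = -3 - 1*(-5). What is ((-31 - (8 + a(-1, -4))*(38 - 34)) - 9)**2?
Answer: 6400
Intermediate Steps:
a(Z, E) = 2 (a(Z, E) = -3 + 5 = 2)
((-31 - (8 + a(-1, -4))*(38 - 34)) - 9)**2 = ((-31 - (8 + 2)*(38 - 34)) - 9)**2 = ((-31 - 10*4) - 9)**2 = ((-31 - 1*40) - 9)**2 = ((-31 - 40) - 9)**2 = (-71 - 9)**2 = (-80)**2 = 6400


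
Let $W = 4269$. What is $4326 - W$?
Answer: $57$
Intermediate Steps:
$4326 - W = 4326 - 4269 = 57$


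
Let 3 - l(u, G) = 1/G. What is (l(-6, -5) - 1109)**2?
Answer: 30569841/25 ≈ 1.2228e+6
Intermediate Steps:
l(u, G) = 3 - 1/G
(l(-6, -5) - 1109)**2 = ((3 - 1/(-5)) - 1109)**2 = ((3 - 1*(-1/5)) - 1109)**2 = ((3 + 1/5) - 1109)**2 = (16/5 - 1109)**2 = (-5529/5)**2 = 30569841/25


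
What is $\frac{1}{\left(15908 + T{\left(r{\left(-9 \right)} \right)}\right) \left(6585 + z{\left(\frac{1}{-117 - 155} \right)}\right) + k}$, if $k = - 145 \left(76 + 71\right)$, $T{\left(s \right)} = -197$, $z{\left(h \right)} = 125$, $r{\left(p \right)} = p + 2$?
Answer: $\frac{1}{105399495} \approx 9.4877 \cdot 10^{-9}$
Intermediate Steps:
$r{\left(p \right)} = 2 + p$
$k = -21315$ ($k = \left(-145\right) 147 = -21315$)
$\frac{1}{\left(15908 + T{\left(r{\left(-9 \right)} \right)}\right) \left(6585 + z{\left(\frac{1}{-117 - 155} \right)}\right) + k} = \frac{1}{\left(15908 - 197\right) \left(6585 + 125\right) - 21315} = \frac{1}{15711 \cdot 6710 - 21315} = \frac{1}{105420810 - 21315} = \frac{1}{105399495}$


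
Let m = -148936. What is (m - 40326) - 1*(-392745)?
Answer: 203483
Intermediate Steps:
(m - 40326) - 1*(-392745) = (-148936 - 40326) - 1*(-392745) = -189262 + 392745 = 203483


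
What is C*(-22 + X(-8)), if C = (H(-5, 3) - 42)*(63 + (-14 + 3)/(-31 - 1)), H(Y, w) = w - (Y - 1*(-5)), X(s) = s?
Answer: 1185795/16 ≈ 74112.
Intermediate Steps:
H(Y, w) = -5 + w - Y (H(Y, w) = w - (Y + 5) = w - (5 + Y) = w + (-5 - Y) = -5 + w - Y)
C = -79053/32 (C = ((-5 + 3 - 1*(-5)) - 42)*(63 + (-14 + 3)/(-31 - 1)) = ((-5 + 3 + 5) - 42)*(63 - 11/(-32)) = (3 - 42)*(63 - 11*(-1/32)) = -39*(63 + 11/32) = -39*2027/32 = -79053/32 ≈ -2470.4)
C*(-22 + X(-8)) = -79053*(-22 - 8)/32 = -79053/32*(-30) = 1185795/16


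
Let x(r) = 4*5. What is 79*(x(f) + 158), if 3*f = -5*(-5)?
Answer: 14062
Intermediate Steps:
f = 25/3 (f = (-5*(-5))/3 = (⅓)*25 = 25/3 ≈ 8.3333)
x(r) = 20
79*(x(f) + 158) = 79*(20 + 158) = 79*178 = 14062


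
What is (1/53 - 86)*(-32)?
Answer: 145824/53 ≈ 2751.4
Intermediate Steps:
(1/53 - 86)*(-32) = -4557/53*(-32) = 145824/53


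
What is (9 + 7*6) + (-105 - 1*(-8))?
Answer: -46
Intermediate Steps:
(9 + 7*6) + (-105 - 1*(-8)) = (9 + 42) + (-105 + 8) = 51 - 97 = -46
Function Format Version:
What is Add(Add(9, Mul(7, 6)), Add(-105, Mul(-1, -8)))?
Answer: -46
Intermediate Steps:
Add(Add(9, Mul(7, 6)), Add(-105, Mul(-1, -8))) = Add(Add(9, 42), Add(-105, 8)) = Add(51, -97) = -46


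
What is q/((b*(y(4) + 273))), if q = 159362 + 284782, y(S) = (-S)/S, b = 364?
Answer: 27759/6188 ≈ 4.4859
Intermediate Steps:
y(S) = -1
q = 444144
q/((b*(y(4) + 273))) = 444144/((364*(-1 + 273))) = 444144/((364*272)) = 444144/99008 = 444144*(1/99008) = 27759/6188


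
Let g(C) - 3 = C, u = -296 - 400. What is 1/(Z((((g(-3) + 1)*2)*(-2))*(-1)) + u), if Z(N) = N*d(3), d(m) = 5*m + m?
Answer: -1/624 ≈ -0.0016026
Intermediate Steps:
u = -696
g(C) = 3 + C
d(m) = 6*m
Z(N) = 18*N (Z(N) = N*(6*3) = N*18 = 18*N)
1/(Z((((g(-3) + 1)*2)*(-2))*(-1)) + u) = 1/(18*(((((3 - 3) + 1)*2)*(-2))*(-1)) - 696) = 1/(18*((((0 + 1)*2)*(-2))*(-1)) - 696) = 1/(18*(((1*2)*(-2))*(-1)) - 696) = 1/(18*((2*(-2))*(-1)) - 696) = 1/(18*(-4*(-1)) - 696) = 1/(18*4 - 696) = 1/(72 - 696) = 1/(-624) = -1/624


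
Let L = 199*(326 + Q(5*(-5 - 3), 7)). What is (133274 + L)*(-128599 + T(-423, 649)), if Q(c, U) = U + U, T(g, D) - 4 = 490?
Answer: -25740650070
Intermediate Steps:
T(g, D) = 494 (T(g, D) = 4 + 490 = 494)
Q(c, U) = 2*U
L = 67660 (L = 199*(326 + 2*7) = 199*(326 + 14) = 199*340 = 67660)
(133274 + L)*(-128599 + T(-423, 649)) = (133274 + 67660)*(-128599 + 494) = 200934*(-128105) = -25740650070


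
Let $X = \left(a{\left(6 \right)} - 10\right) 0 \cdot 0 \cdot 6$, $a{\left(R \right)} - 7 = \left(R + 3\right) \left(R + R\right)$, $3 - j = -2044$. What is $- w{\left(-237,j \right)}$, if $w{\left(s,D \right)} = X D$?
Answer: $0$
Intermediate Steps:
$j = 2047$ ($j = 3 - -2044 = 3 + 2044 = 2047$)
$a{\left(R \right)} = 7 + 2 R \left(3 + R\right)$ ($a{\left(R \right)} = 7 + \left(R + 3\right) \left(R + R\right) = 7 + \left(3 + R\right) 2 R = 7 + 2 R \left(3 + R\right)$)
$X = 0$ ($X = \left(\left(7 + 2 \cdot 6^{2} + 6 \cdot 6\right) - 10\right) 0 \cdot 0 \cdot 6 = \left(\left(7 + 2 \cdot 36 + 36\right) - 10\right) 0 \cdot 6 = \left(\left(7 + 72 + 36\right) - 10\right) 0 = \left(115 - 10\right) 0 = 105 \cdot 0 = 0$)
$w{\left(s,D \right)} = 0$ ($w{\left(s,D \right)} = 0 D = 0$)
$- w{\left(-237,j \right)} = \left(-1\right) 0 = 0$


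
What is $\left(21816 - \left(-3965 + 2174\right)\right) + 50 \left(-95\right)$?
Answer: $18857$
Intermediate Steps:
$\left(21816 - \left(-3965 + 2174\right)\right) + 50 \left(-95\right) = \left(21816 - -1791\right) - 4750 = \left(21816 + 1791\right) - 4750 = 23607 - 4750 = 18857$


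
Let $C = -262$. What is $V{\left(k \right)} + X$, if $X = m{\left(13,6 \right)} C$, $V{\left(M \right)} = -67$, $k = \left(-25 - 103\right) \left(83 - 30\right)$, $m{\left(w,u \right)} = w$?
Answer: $-3473$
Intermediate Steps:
$k = -6784$ ($k = \left(-128\right) 53 = -6784$)
$X = -3406$ ($X = 13 \left(-262\right) = -3406$)
$V{\left(k \right)} + X = -67 - 3406 = -3473$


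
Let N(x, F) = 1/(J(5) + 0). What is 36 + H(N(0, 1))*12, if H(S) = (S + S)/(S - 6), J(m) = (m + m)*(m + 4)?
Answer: 19380/539 ≈ 35.955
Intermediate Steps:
J(m) = 2*m*(4 + m) (J(m) = (2*m)*(4 + m) = 2*m*(4 + m))
N(x, F) = 1/90 (N(x, F) = 1/(2*5*(4 + 5) + 0) = 1/(2*5*9 + 0) = 1/(90 + 0) = 1/90)
H(S) = 2*S/(-6 + S) (H(S) = (2*S)/(-6 + S) = 2*S/(-6 + S))
36 + H(N(0, 1))*12 = 36 + (2*(1/90)/(-6 + 1/90))*12 = 36 + (2*(1/90)/(-539/90))*12 = 36 + (2*(1/90)*(-90/539))*12 = 36 - 2/539*12 = 36 - 24/539 = 19380/539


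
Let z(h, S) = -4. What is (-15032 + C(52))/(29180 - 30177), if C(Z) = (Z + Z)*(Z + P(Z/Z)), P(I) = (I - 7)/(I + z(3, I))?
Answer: 9416/997 ≈ 9.4443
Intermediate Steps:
P(I) = (-7 + I)/(-4 + I) (P(I) = (I - 7)/(I - 4) = (-7 + I)/(-4 + I))
C(Z) = 2*Z*(2 + Z) (C(Z) = (Z + Z)*(Z + (-7 + Z/Z)/(-4 + Z/Z)) = (2*Z)*(Z + (-7 + 1)/(-4 + 1)) = (2*Z)*(Z - 6/(-3)) = (2*Z)*(Z - ⅓*(-6)) = (2*Z)*(Z + 2) = (2*Z)*(2 + Z) = 2*Z*(2 + Z))
(-15032 + C(52))/(29180 - 30177) = (-15032 + 2*52*(2 + 52))/(29180 - 30177) = (-15032 + 2*52*54)/(-997) = (-15032 + 5616)*(-1/997) = -9416*(-1/997) = 9416/997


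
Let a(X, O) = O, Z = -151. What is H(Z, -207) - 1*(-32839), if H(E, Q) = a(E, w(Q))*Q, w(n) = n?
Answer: 75688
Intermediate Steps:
H(E, Q) = Q² (H(E, Q) = Q*Q = Q²)
H(Z, -207) - 1*(-32839) = (-207)² - 1*(-32839) = 42849 + 32839 = 75688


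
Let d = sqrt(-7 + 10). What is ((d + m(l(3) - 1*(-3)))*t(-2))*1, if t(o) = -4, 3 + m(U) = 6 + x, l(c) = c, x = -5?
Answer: 8 - 4*sqrt(3) ≈ 1.0718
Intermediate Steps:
m(U) = -2 (m(U) = -3 + (6 - 5) = -3 + 1 = -2)
d = sqrt(3) ≈ 1.7320
((d + m(l(3) - 1*(-3)))*t(-2))*1 = ((sqrt(3) - 2)*(-4))*1 = ((-2 + sqrt(3))*(-4))*1 = (8 - 4*sqrt(3))*1 = 8 - 4*sqrt(3)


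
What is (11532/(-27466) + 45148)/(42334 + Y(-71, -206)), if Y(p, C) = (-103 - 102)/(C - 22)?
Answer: 4560086184/4275994151 ≈ 1.0664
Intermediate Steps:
Y(p, C) = -205/(-22 + C)
(11532/(-27466) + 45148)/(42334 + Y(-71, -206)) = (11532/(-27466) + 45148)/(42334 - 205/(-22 - 206)) = (11532*(-1/27466) + 45148)/(42334 - 205/(-228)) = (-186/443 + 45148)/(42334 - 205*(-1/228)) = 20000378/(443*(42334 + 205/228)) = 20000378/(443*(9652357/228)) = (20000378/443)*(228/9652357) = 4560086184/4275994151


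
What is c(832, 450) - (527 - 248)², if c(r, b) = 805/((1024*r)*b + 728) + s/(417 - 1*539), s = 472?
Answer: -1820524163753031/23386566008 ≈ -77845.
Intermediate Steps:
c(r, b) = -236/61 + 805/(728 + 1024*b*r) (c(r, b) = 805/((1024*r)*b + 728) + 472/(417 - 1*539) = 805/(1024*b*r + 728) + 472/(417 - 539) = 805/(728 + 1024*b*r) + 472/(-122) = 805/(728 + 1024*b*r) + 472*(-1/122) = 805/(728 + 1024*b*r) - 236/61 = -236/61 + 805/(728 + 1024*b*r))
c(832, 450) - (527 - 248)² = (-122703 - 241664*450*832)/(488*(91 + 128*450*832)) - (527 - 248)² = (-122703 - 90479001600)/(488*(91 + 47923200)) - 1*279² = (1/488)*(-90479124303)/47923291 - 1*77841 = (1/488)*(1/47923291)*(-90479124303) - 77841 = -90479124303/23386566008 - 77841 = -1820524163753031/23386566008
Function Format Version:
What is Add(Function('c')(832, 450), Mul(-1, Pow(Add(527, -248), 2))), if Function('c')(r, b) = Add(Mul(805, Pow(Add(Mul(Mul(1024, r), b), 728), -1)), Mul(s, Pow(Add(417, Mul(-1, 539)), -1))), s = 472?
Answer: Rational(-1820524163753031, 23386566008) ≈ -77845.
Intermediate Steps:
Function('c')(r, b) = Add(Rational(-236, 61), Mul(805, Pow(Add(728, Mul(1024, b, r)), -1))) (Function('c')(r, b) = Add(Mul(805, Pow(Add(Mul(Mul(1024, r), b), 728), -1)), Mul(472, Pow(Add(417, Mul(-1, 539)), -1))) = Add(Mul(805, Pow(Add(Mul(1024, b, r), 728), -1)), Mul(472, Pow(Add(417, -539), -1))) = Add(Mul(805, Pow(Add(728, Mul(1024, b, r)), -1)), Mul(472, Pow(-122, -1))) = Add(Mul(805, Pow(Add(728, Mul(1024, b, r)), -1)), Mul(472, Rational(-1, 122))) = Add(Mul(805, Pow(Add(728, Mul(1024, b, r)), -1)), Rational(-236, 61)) = Add(Rational(-236, 61), Mul(805, Pow(Add(728, Mul(1024, b, r)), -1))))
Add(Function('c')(832, 450), Mul(-1, Pow(Add(527, -248), 2))) = Add(Mul(Rational(1, 488), Pow(Add(91, Mul(128, 450, 832)), -1), Add(-122703, Mul(-241664, 450, 832))), Mul(-1, Pow(Add(527, -248), 2))) = Add(Mul(Rational(1, 488), Pow(Add(91, 47923200), -1), Add(-122703, -90479001600)), Mul(-1, Pow(279, 2))) = Add(Mul(Rational(1, 488), Pow(47923291, -1), -90479124303), Mul(-1, 77841)) = Add(Mul(Rational(1, 488), Rational(1, 47923291), -90479124303), -77841) = Add(Rational(-90479124303, 23386566008), -77841) = Rational(-1820524163753031, 23386566008)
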